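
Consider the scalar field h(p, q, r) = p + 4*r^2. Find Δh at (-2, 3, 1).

8

∂²h/∂p² = 0
∂²h/∂q² = 0
∂²h/∂r² = 8
∇²h = 8
At (-2, 3, 1): 8.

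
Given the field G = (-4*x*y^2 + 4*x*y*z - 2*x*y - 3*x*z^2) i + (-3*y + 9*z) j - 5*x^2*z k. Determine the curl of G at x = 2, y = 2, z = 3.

(∇×G)₁ = ∂G₃/∂y − ∂G₂/∂z = -9
(∇×G)₂ = ∂G₁/∂z − ∂G₃/∂x = 4*x*y + 4*x*z
(∇×G)₃ = ∂G₂/∂x − ∂G₁/∂y = 8*x*y - 4*x*z + 2*x
∇×G = (-9, 4*x*y + 4*x*z, 8*x*y - 4*x*z + 2*x)
At (2, 2, 3): (-9, 40, 12).

(-9, 40, 12)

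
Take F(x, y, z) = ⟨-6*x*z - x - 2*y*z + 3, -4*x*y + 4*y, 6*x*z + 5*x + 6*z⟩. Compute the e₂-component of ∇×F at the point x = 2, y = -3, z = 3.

(∇×F)_2 = ∂F₁/∂z − ∂F₃/∂x
= -6*x - 2*y − (6*z + 5)
= -6*x - 2*y - 6*z - 5
At (2, -3, 3): -29.

-29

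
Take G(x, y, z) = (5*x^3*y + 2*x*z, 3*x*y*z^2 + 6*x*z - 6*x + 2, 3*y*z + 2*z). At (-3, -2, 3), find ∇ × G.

(∇×G)₁ = ∂G₃/∂y − ∂G₂/∂z = -6*x*y*z - 6*x + 3*z
(∇×G)₂ = ∂G₁/∂z − ∂G₃/∂x = 2*x
(∇×G)₃ = ∂G₂/∂x − ∂G₁/∂y = -5*x^3 + 3*y*z^2 + 6*z - 6
∇×G = (-6*x*y*z - 6*x + 3*z, 2*x, -5*x^3 + 3*y*z^2 + 6*z - 6)
At (-3, -2, 3): (-81, -6, 93).

(-81, -6, 93)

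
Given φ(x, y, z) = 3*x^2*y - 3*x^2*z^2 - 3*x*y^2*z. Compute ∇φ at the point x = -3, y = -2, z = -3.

∂φ/∂x = 6*x*y - 6*x*z^2 - 3*y^2*z
∂φ/∂y = 3*x^2 - 6*x*y*z
∂φ/∂z = -6*x^2*z - 3*x*y^2
∇φ = (6*x*y - 6*x*z^2 - 3*y^2*z, 3*x^2 - 6*x*y*z, -6*x^2*z - 3*x*y^2)
At (-3, -2, -3): (234, 135, 198).

(234, 135, 198)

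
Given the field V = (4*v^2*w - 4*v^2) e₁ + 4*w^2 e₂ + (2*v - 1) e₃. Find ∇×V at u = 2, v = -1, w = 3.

(∇×V)₁ = ∂V₃/∂v − ∂V₂/∂w = -8*w + 2
(∇×V)₂ = ∂V₁/∂w − ∂V₃/∂u = 4*v^2
(∇×V)₃ = ∂V₂/∂u − ∂V₁/∂v = -8*v*w + 8*v
∇×V = (-8*w + 2, 4*v^2, -8*v*w + 8*v)
At (2, -1, 3): (-22, 4, 16).

(-22, 4, 16)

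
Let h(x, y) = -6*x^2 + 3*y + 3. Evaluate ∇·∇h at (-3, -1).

∂²h/∂x² = -12
∂²h/∂y² = 0
∇²h = -12
At (-3, -1): -12.

-12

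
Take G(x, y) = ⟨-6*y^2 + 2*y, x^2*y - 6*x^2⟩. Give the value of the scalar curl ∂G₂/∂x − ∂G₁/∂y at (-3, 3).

52

∂G₂/∂x = 2*x*y - 12*x
∂G₁/∂y = -12*y + 2
Scalar curl = 2*x*y - 12*x + 12*y - 2
At (-3, 3): 52.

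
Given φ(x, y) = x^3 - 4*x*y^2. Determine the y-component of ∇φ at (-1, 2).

16

(∇φ)_2 = ∂φ/∂y = -8*x*y
At (-1, 2): 16.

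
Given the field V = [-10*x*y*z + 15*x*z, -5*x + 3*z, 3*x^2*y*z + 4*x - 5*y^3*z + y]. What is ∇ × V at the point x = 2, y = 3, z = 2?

(-248, -106, 35)

(∇×V)₁ = ∂V₃/∂y − ∂V₂/∂z = 3*x^2*z - 15*y^2*z - 2
(∇×V)₂ = ∂V₁/∂z − ∂V₃/∂x = -6*x*y*z - 10*x*y + 15*x - 4
(∇×V)₃ = ∂V₂/∂x − ∂V₁/∂y = 10*x*z - 5
∇×V = (3*x^2*z - 15*y^2*z - 2, -6*x*y*z - 10*x*y + 15*x - 4, 10*x*z - 5)
At (2, 3, 2): (-248, -106, 35).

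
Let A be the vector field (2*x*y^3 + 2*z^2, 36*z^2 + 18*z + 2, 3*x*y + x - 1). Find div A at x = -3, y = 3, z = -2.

∂A₁/∂x = 2*y^3
∂A₂/∂y = 0
∂A₃/∂z = 0
∇·A = 2*y^3
At (-3, 3, -2): 54.

54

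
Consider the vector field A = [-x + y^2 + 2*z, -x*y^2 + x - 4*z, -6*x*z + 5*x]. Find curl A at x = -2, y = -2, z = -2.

(∇×A)₁ = ∂A₃/∂y − ∂A₂/∂z = 4
(∇×A)₂ = ∂A₁/∂z − ∂A₃/∂x = 6*z - 3
(∇×A)₃ = ∂A₂/∂x − ∂A₁/∂y = -y^2 - 2*y + 1
∇×A = (4, 6*z - 3, -y^2 - 2*y + 1)
At (-2, -2, -2): (4, -15, 1).

(4, -15, 1)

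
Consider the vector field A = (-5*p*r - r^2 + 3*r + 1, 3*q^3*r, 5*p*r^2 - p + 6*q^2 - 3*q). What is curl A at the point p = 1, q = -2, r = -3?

(∇×A)₁ = ∂A₃/∂q − ∂A₂/∂r = -3*q^3 + 12*q - 3
(∇×A)₂ = ∂A₁/∂r − ∂A₃/∂p = -5*p - 5*r^2 - 2*r + 4
(∇×A)₃ = ∂A₂/∂p − ∂A₁/∂q = 0
∇×A = (-3*q^3 + 12*q - 3, -5*p - 5*r^2 - 2*r + 4, 0)
At (1, -2, -3): (-3, -40, 0).

(-3, -40, 0)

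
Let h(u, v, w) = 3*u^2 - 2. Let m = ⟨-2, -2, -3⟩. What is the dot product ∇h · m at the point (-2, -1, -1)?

24

∂h/∂u = 6*u
∂h/∂v = 0
∂h/∂w = 0
∇h at (-2, -1, -1) = (-12, 0, 0)
∇h · m = (-12)(-2) + (0)(-2) + (0)(-3) = 24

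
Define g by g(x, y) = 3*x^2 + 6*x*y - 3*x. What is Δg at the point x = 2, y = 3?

6

∂²g/∂x² = 6
∂²g/∂y² = 0
∇²g = 6
At (2, 3): 6.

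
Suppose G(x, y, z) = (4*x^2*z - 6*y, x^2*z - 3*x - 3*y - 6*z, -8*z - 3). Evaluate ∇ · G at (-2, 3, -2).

∂G₁/∂x = 8*x*z
∂G₂/∂y = -3
∂G₃/∂z = -8
∇·G = 8*x*z - 11
At (-2, 3, -2): 21.

21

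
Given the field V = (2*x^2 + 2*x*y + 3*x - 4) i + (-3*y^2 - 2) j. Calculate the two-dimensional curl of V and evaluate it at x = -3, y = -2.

6

∂V₂/∂x = 0
∂V₁/∂y = 2*x
Scalar curl = -2*x
At (-3, -2): 6.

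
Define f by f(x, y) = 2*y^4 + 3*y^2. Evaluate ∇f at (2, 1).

(0, 14)

∂f/∂x = 0
∂f/∂y = 8*y^3 + 6*y
∇f = (0, 8*y^3 + 6*y)
At (2, 1): (0, 14).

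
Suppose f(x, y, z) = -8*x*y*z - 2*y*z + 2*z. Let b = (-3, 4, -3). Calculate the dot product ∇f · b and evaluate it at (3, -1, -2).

∂f/∂x = -8*y*z
∂f/∂y = -8*x*z - 2*z
∂f/∂z = -8*x*y - 2*y + 2
∇f at (3, -1, -2) = (-16, 52, 28)
∇f · b = (-16)(-3) + (52)(4) + (28)(-3) = 172

172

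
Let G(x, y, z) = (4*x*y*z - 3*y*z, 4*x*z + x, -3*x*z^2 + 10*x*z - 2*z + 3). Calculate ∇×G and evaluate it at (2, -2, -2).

(∇×G)₁ = ∂G₃/∂y − ∂G₂/∂z = -4*x
(∇×G)₂ = ∂G₁/∂z − ∂G₃/∂x = 4*x*y - 3*y + 3*z^2 - 10*z
(∇×G)₃ = ∂G₂/∂x − ∂G₁/∂y = -4*x*z + 7*z + 1
∇×G = (-4*x, 4*x*y - 3*y + 3*z^2 - 10*z, -4*x*z + 7*z + 1)
At (2, -2, -2): (-8, 22, 3).

(-8, 22, 3)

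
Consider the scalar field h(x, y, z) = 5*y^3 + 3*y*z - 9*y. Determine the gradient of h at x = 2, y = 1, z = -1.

(0, 3, 3)

∂h/∂x = 0
∂h/∂y = 15*y^2 + 3*z - 9
∂h/∂z = 3*y
∇h = (0, 15*y^2 + 3*z - 9, 3*y)
At (2, 1, -1): (0, 3, 3).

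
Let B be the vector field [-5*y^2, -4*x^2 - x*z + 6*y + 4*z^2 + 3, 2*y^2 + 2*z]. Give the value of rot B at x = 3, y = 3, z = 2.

(-1, 0, 4)

(∇×B)₁ = ∂B₃/∂y − ∂B₂/∂z = x + 4*y - 8*z
(∇×B)₂ = ∂B₁/∂z − ∂B₃/∂x = 0
(∇×B)₃ = ∂B₂/∂x − ∂B₁/∂y = -8*x + 10*y - z
∇×B = (x + 4*y - 8*z, 0, -8*x + 10*y - z)
At (3, 3, 2): (-1, 0, 4).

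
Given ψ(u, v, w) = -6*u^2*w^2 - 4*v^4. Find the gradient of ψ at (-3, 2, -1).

(36, -128, 108)

∂ψ/∂u = -12*u*w^2
∂ψ/∂v = -16*v^3
∂ψ/∂w = -12*u^2*w
∇ψ = (-12*u*w^2, -16*v^3, -12*u^2*w)
At (-3, 2, -1): (36, -128, 108).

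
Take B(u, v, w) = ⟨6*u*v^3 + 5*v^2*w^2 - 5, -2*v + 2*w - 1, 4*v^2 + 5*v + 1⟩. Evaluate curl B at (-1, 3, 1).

(27, 90, 132)

(∇×B)₁ = ∂B₃/∂v − ∂B₂/∂w = 8*v + 3
(∇×B)₂ = ∂B₁/∂w − ∂B₃/∂u = 10*v^2*w
(∇×B)₃ = ∂B₂/∂u − ∂B₁/∂v = -18*u*v^2 - 10*v*w^2
∇×B = (8*v + 3, 10*v^2*w, -18*u*v^2 - 10*v*w^2)
At (-1, 3, 1): (27, 90, 132).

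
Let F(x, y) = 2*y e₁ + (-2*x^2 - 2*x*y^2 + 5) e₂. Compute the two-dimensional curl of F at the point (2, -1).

∂F₂/∂x = -4*x - 2*y^2
∂F₁/∂y = 2
Scalar curl = -4*x - 2*y^2 - 2
At (2, -1): -12.

-12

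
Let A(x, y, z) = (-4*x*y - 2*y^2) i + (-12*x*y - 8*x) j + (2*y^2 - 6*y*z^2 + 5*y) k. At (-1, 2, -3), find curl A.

(-41, 0, -28)

(∇×A)₁ = ∂A₃/∂y − ∂A₂/∂z = 4*y - 6*z^2 + 5
(∇×A)₂ = ∂A₁/∂z − ∂A₃/∂x = 0
(∇×A)₃ = ∂A₂/∂x − ∂A₁/∂y = 4*x - 8*y - 8
∇×A = (4*y - 6*z^2 + 5, 0, 4*x - 8*y - 8)
At (-1, 2, -3): (-41, 0, -28).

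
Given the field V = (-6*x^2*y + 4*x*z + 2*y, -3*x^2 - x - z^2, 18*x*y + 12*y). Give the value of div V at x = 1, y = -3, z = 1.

40

∂V₁/∂x = -12*x*y + 4*z
∂V₂/∂y = 0
∂V₃/∂z = 0
∇·V = -12*x*y + 4*z
At (1, -3, 1): 40.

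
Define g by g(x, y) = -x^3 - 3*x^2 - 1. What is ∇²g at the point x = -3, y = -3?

12

∂²g/∂x² = -6*(x + 1)
∂²g/∂y² = 0
∇²g = -6*x - 6
At (-3, -3): 12.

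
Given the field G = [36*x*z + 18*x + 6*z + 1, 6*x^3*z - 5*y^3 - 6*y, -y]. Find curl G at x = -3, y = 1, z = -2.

(161, -102, -324)

(∇×G)₁ = ∂G₃/∂y − ∂G₂/∂z = -6*x^3 - 1
(∇×G)₂ = ∂G₁/∂z − ∂G₃/∂x = 36*x + 6
(∇×G)₃ = ∂G₂/∂x − ∂G₁/∂y = 18*x^2*z
∇×G = (-6*x^3 - 1, 36*x + 6, 18*x^2*z)
At (-3, 1, -2): (161, -102, -324).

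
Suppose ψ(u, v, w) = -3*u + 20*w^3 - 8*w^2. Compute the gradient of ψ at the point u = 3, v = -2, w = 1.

(-3, 0, 44)

∂ψ/∂u = -3
∂ψ/∂v = 0
∂ψ/∂w = 60*w^2 - 16*w
∇ψ = (-3, 0, 60*w^2 - 16*w)
At (3, -2, 1): (-3, 0, 44).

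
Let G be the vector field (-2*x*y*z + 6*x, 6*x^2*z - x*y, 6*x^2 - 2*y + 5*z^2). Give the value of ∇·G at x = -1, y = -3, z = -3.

-41

∂G₁/∂x = -2*y*z + 6
∂G₂/∂y = -x
∂G₃/∂z = 10*z
∇·G = -x - 2*y*z + 10*z + 6
At (-1, -3, -3): -41.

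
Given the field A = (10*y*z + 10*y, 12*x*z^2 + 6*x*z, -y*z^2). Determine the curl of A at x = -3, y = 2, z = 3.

(∇×A)₁ = ∂A₃/∂y − ∂A₂/∂z = -24*x*z - 6*x - z^2
(∇×A)₂ = ∂A₁/∂z − ∂A₃/∂x = 10*y
(∇×A)₃ = ∂A₂/∂x − ∂A₁/∂y = 12*z^2 - 4*z - 10
∇×A = (-24*x*z - 6*x - z^2, 10*y, 12*z^2 - 4*z - 10)
At (-3, 2, 3): (225, 20, 86).

(225, 20, 86)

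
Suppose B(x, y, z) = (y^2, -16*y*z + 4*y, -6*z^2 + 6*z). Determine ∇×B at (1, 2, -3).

(32, 0, -4)

(∇×B)₁ = ∂B₃/∂y − ∂B₂/∂z = 16*y
(∇×B)₂ = ∂B₁/∂z − ∂B₃/∂x = 0
(∇×B)₃ = ∂B₂/∂x − ∂B₁/∂y = -2*y
∇×B = (16*y, 0, -2*y)
At (1, 2, -3): (32, 0, -4).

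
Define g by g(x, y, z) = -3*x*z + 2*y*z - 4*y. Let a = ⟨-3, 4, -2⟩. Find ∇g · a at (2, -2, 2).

∂g/∂x = -3*z
∂g/∂y = 2*z - 4
∂g/∂z = -3*x + 2*y
∇g at (2, -2, 2) = (-6, 0, -10)
∇g · a = (-6)(-3) + (0)(4) + (-10)(-2) = 38

38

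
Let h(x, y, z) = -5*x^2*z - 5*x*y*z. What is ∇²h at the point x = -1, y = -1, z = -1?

10

∂²h/∂x² = -10*z
∂²h/∂y² = 0
∂²h/∂z² = 0
∇²h = -10*z
At (-1, -1, -1): 10.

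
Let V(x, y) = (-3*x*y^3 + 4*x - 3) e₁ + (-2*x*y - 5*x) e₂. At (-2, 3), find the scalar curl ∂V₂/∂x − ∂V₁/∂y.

-173

∂V₂/∂x = -2*y - 5
∂V₁/∂y = -9*x*y^2
Scalar curl = 9*x*y^2 - 2*y - 5
At (-2, 3): -173.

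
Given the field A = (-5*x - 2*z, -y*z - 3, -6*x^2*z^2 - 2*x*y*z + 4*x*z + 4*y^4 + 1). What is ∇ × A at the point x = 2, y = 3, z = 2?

(∇×A)₁ = ∂A₃/∂y − ∂A₂/∂z = -2*x*z + 16*y^3 + y
(∇×A)₂ = ∂A₁/∂z − ∂A₃/∂x = 12*x*z^2 + 2*y*z - 4*z - 2
(∇×A)₃ = ∂A₂/∂x − ∂A₁/∂y = 0
∇×A = (-2*x*z + 16*y^3 + y, 12*x*z^2 + 2*y*z - 4*z - 2, 0)
At (2, 3, 2): (427, 98, 0).

(427, 98, 0)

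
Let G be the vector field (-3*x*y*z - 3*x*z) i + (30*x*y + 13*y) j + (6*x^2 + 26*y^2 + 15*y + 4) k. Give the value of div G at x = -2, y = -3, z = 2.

-35

∂G₁/∂x = -3*y*z - 3*z
∂G₂/∂y = 30*x + 13
∂G₃/∂z = 0
∇·G = 30*x - 3*y*z - 3*z + 13
At (-2, -3, 2): -35.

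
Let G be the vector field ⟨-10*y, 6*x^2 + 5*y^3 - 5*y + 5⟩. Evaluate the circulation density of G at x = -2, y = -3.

-14

∂G₂/∂x = 12*x
∂G₁/∂y = -10
Scalar curl = 12*x + 10
At (-2, -3): -14.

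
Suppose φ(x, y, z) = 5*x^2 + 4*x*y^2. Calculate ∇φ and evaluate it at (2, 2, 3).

(36, 32, 0)

∂φ/∂x = 10*x + 4*y^2
∂φ/∂y = 8*x*y
∂φ/∂z = 0
∇φ = (10*x + 4*y^2, 8*x*y, 0)
At (2, 2, 3): (36, 32, 0).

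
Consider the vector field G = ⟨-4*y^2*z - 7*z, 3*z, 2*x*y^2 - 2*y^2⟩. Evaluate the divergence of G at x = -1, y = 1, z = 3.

∂G₁/∂x = 0
∂G₂/∂y = 0
∂G₃/∂z = 0
∇·G = 0
At (-1, 1, 3): 0.

0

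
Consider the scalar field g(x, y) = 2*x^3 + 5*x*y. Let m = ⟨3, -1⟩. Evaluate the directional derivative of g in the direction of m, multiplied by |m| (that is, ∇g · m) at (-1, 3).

∂g/∂x = 6*x^2 + 5*y
∂g/∂y = 5*x
∇g at (-1, 3) = (21, -5)
∇g · m = (21)(3) + (-5)(-1) = 68

68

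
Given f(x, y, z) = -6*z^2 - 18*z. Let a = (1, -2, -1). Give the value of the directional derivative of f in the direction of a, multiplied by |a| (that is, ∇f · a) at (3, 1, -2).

∂f/∂x = 0
∂f/∂y = 0
∂f/∂z = -12*z - 18
∇f at (3, 1, -2) = (0, 0, 6)
∇f · a = (0)(1) + (0)(-2) + (6)(-1) = -6

-6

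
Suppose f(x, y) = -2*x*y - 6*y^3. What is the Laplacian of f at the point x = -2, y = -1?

∂²f/∂x² = 0
∂²f/∂y² = -36*y
∇²f = -36*y
At (-2, -1): 36.

36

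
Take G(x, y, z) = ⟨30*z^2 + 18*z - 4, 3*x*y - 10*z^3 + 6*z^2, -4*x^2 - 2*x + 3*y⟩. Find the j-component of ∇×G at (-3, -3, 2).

(∇×G)_2 = ∂G₁/∂z − ∂G₃/∂x
= 60*z + 18 − (-8*x - 2)
= 8*x + 60*z + 20
At (-3, -3, 2): 116.

116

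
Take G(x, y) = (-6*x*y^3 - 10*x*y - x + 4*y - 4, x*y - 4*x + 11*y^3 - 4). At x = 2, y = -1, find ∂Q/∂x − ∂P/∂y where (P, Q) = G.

∂G₂/∂x = y - 4
∂G₁/∂y = -18*x*y^2 - 10*x + 4
Scalar curl = 18*x*y^2 + 10*x + y - 8
At (2, -1): 47.

47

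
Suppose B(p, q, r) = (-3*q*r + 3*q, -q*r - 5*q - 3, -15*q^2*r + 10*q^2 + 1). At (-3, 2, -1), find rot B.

(∇×B)₁ = ∂B₃/∂q − ∂B₂/∂r = -30*q*r + 21*q
(∇×B)₂ = ∂B₁/∂r − ∂B₃/∂p = -3*q
(∇×B)₃ = ∂B₂/∂p − ∂B₁/∂q = 3*r - 3
∇×B = (-30*q*r + 21*q, -3*q, 3*r - 3)
At (-3, 2, -1): (102, -6, -6).

(102, -6, -6)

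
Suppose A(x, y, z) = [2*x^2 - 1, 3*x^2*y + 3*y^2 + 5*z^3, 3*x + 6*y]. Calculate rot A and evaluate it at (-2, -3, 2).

(∇×A)₁ = ∂A₃/∂y − ∂A₂/∂z = -15*z^2 + 6
(∇×A)₂ = ∂A₁/∂z − ∂A₃/∂x = -3
(∇×A)₃ = ∂A₂/∂x − ∂A₁/∂y = 6*x*y
∇×A = (-15*z^2 + 6, -3, 6*x*y)
At (-2, -3, 2): (-54, -3, 36).

(-54, -3, 36)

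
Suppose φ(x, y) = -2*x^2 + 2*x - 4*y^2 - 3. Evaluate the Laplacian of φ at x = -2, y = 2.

∂²φ/∂x² = -4
∂²φ/∂y² = -8
∇²φ = -12
At (-2, 2): -12.

-12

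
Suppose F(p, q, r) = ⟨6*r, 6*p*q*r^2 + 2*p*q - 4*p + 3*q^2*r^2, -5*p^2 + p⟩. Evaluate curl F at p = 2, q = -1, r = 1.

(18, 25, -12)

(∇×F)₁ = ∂F₃/∂q − ∂F₂/∂r = -12*p*q*r - 6*q^2*r
(∇×F)₂ = ∂F₁/∂r − ∂F₃/∂p = 10*p + 5
(∇×F)₃ = ∂F₂/∂p − ∂F₁/∂q = 6*q*r^2 + 2*q - 4
∇×F = (-12*p*q*r - 6*q^2*r, 10*p + 5, 6*q*r^2 + 2*q - 4)
At (2, -1, 1): (18, 25, -12).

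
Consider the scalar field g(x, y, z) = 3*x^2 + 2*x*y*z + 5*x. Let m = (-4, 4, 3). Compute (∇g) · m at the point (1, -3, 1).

∂g/∂x = 6*x + 2*y*z + 5
∂g/∂y = 2*x*z
∂g/∂z = 2*x*y
∇g at (1, -3, 1) = (5, 2, -6)
∇g · m = (5)(-4) + (2)(4) + (-6)(3) = -30

-30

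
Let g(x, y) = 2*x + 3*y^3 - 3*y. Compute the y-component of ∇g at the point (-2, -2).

33

(∇g)_2 = ∂g/∂y = 9*y^2 - 3
At (-2, -2): 33.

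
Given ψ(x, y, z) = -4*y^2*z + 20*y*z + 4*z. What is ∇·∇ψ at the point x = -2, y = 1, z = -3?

∂²ψ/∂x² = 0
∂²ψ/∂y² = -8*z
∂²ψ/∂z² = 0
∇²ψ = -8*z
At (-2, 1, -3): 24.

24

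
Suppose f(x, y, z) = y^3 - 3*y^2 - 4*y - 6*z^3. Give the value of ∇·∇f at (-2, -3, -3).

∂²f/∂x² = 0
∂²f/∂y² = 6*(y - 1)
∂²f/∂z² = -36*z
∇²f = 6*y - 36*z - 6
At (-2, -3, -3): 84.

84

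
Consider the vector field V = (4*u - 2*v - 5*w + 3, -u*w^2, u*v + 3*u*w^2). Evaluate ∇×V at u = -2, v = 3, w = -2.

(∇×V)₁ = ∂V₃/∂v − ∂V₂/∂w = 2*u*w + u
(∇×V)₂ = ∂V₁/∂w − ∂V₃/∂u = -v - 3*w^2 - 5
(∇×V)₃ = ∂V₂/∂u − ∂V₁/∂v = -w^2 + 2
∇×V = (2*u*w + u, -v - 3*w^2 - 5, -w^2 + 2)
At (-2, 3, -2): (6, -20, -2).

(6, -20, -2)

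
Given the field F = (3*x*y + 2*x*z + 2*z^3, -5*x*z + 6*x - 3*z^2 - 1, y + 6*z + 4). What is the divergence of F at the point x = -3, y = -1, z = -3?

∂F₁/∂x = 3*y + 2*z
∂F₂/∂y = 0
∂F₃/∂z = 6
∇·F = 3*y + 2*z + 6
At (-3, -1, -3): -3.

-3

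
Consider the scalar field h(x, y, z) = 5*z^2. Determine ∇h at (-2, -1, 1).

(0, 0, 10)

∂h/∂x = 0
∂h/∂y = 0
∂h/∂z = 10*z
∇h = (0, 0, 10*z)
At (-2, -1, 1): (0, 0, 10).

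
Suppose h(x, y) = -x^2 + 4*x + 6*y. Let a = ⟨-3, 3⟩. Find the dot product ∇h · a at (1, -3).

12

∂h/∂x = -2*x + 4
∂h/∂y = 6
∇h at (1, -3) = (2, 6)
∇h · a = (2)(-3) + (6)(3) = 12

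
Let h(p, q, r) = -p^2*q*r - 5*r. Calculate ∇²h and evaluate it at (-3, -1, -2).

-4

∂²h/∂p² = -2*q*r
∂²h/∂q² = 0
∂²h/∂r² = 0
∇²h = -2*q*r
At (-3, -1, -2): -4.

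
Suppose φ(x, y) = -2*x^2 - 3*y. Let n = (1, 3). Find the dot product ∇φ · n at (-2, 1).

∂φ/∂x = -4*x
∂φ/∂y = -3
∇φ at (-2, 1) = (8, -3)
∇φ · n = (8)(1) + (-3)(3) = -1

-1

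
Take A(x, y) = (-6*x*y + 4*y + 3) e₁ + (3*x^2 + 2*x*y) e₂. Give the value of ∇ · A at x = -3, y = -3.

12

∂A₁/∂x = -6*y
∂A₂/∂y = 2*x
∇·A = 2*x - 6*y
At (-3, -3): 12.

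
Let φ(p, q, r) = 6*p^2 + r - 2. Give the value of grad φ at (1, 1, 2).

(12, 0, 1)

∂φ/∂p = 12*p
∂φ/∂q = 0
∂φ/∂r = 1
∇φ = (12*p, 0, 1)
At (1, 1, 2): (12, 0, 1).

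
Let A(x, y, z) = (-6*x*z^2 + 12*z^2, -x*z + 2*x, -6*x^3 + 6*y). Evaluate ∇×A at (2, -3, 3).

(∇×A)₁ = ∂A₃/∂y − ∂A₂/∂z = x + 6
(∇×A)₂ = ∂A₁/∂z − ∂A₃/∂x = 18*x^2 - 12*x*z + 24*z
(∇×A)₃ = ∂A₂/∂x − ∂A₁/∂y = -z + 2
∇×A = (x + 6, 18*x^2 - 12*x*z + 24*z, -z + 2)
At (2, -3, 3): (8, 72, -1).

(8, 72, -1)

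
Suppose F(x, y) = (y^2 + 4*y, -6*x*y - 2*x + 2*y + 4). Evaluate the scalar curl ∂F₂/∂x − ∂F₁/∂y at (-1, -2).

10

∂F₂/∂x = -6*y - 2
∂F₁/∂y = 2*y + 4
Scalar curl = -8*y - 6
At (-1, -2): 10.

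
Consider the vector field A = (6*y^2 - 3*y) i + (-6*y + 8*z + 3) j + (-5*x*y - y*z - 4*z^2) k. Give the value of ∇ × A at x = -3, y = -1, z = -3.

(10, -5, 15)

(∇×A)₁ = ∂A₃/∂y − ∂A₂/∂z = -5*x - z - 8
(∇×A)₂ = ∂A₁/∂z − ∂A₃/∂x = 5*y
(∇×A)₃ = ∂A₂/∂x − ∂A₁/∂y = -12*y + 3
∇×A = (-5*x - z - 8, 5*y, -12*y + 3)
At (-3, -1, -3): (10, -5, 15).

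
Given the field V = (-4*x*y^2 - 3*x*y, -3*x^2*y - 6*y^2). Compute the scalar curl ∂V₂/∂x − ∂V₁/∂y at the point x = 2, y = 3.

∂V₂/∂x = -6*x*y
∂V₁/∂y = -8*x*y - 3*x
Scalar curl = 2*x*y + 3*x
At (2, 3): 18.

18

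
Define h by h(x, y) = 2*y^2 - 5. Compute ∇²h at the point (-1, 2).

∂²h/∂x² = 0
∂²h/∂y² = 4
∇²h = 4
At (-1, 2): 4.

4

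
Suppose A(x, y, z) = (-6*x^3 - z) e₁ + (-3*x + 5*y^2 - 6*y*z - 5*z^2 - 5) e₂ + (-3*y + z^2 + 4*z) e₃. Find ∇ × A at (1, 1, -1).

(∇×A)₁ = ∂A₃/∂y − ∂A₂/∂z = 6*y + 10*z - 3
(∇×A)₂ = ∂A₁/∂z − ∂A₃/∂x = -1
(∇×A)₃ = ∂A₂/∂x − ∂A₁/∂y = -3
∇×A = (6*y + 10*z - 3, -1, -3)
At (1, 1, -1): (-7, -1, -3).

(-7, -1, -3)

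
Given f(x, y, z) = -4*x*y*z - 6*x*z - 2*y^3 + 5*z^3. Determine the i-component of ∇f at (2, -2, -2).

-4

(∇f)_1 = ∂f/∂x = -4*y*z - 6*z
At (2, -2, -2): -4.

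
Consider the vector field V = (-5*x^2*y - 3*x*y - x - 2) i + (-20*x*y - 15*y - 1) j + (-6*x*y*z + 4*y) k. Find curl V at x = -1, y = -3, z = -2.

(-8, 36, 62)

(∇×V)₁ = ∂V₃/∂y − ∂V₂/∂z = -6*x*z + 4
(∇×V)₂ = ∂V₁/∂z − ∂V₃/∂x = 6*y*z
(∇×V)₃ = ∂V₂/∂x − ∂V₁/∂y = 5*x^2 + 3*x - 20*y
∇×V = (-6*x*z + 4, 6*y*z, 5*x^2 + 3*x - 20*y)
At (-1, -3, -2): (-8, 36, 62).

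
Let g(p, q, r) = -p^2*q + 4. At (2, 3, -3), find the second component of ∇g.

(∇g)_2 = ∂g/∂q = -p^2
At (2, 3, -3): -4.

-4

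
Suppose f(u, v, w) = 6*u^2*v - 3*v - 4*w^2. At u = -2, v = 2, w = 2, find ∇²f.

16

∂²f/∂u² = 12*v
∂²f/∂v² = 0
∂²f/∂w² = -8
∇²f = 12*v - 8
At (-2, 2, 2): 16.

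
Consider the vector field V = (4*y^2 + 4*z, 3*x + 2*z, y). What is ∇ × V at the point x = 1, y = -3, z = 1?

(-1, 4, 27)

(∇×V)₁ = ∂V₃/∂y − ∂V₂/∂z = -1
(∇×V)₂ = ∂V₁/∂z − ∂V₃/∂x = 4
(∇×V)₃ = ∂V₂/∂x − ∂V₁/∂y = -8*y + 3
∇×V = (-1, 4, -8*y + 3)
At (1, -3, 1): (-1, 4, 27).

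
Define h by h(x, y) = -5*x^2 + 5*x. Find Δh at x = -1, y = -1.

-10

∂²h/∂x² = -10
∂²h/∂y² = 0
∇²h = -10
At (-1, -1): -10.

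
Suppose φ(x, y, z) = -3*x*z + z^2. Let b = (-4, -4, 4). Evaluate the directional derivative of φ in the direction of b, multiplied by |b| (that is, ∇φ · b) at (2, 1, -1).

∂φ/∂x = -3*z
∂φ/∂y = 0
∂φ/∂z = -3*x + 2*z
∇φ at (2, 1, -1) = (3, 0, -8)
∇φ · b = (3)(-4) + (0)(-4) + (-8)(4) = -44

-44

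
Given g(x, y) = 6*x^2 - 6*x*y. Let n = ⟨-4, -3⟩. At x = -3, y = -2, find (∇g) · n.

∂g/∂x = 12*x - 6*y
∂g/∂y = -6*x
∇g at (-3, -2) = (-24, 18)
∇g · n = (-24)(-4) + (18)(-3) = 42

42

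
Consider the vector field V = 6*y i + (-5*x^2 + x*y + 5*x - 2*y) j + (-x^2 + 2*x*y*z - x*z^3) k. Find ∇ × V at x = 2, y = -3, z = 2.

(∇×V)₁ = ∂V₃/∂y − ∂V₂/∂z = 2*x*z
(∇×V)₂ = ∂V₁/∂z − ∂V₃/∂x = 2*x - 2*y*z + z^3
(∇×V)₃ = ∂V₂/∂x − ∂V₁/∂y = -10*x + y - 1
∇×V = (2*x*z, 2*x - 2*y*z + z^3, -10*x + y - 1)
At (2, -3, 2): (8, 24, -24).

(8, 24, -24)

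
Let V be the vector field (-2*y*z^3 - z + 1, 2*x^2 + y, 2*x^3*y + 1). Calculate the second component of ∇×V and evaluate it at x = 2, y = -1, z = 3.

(∇×V)_2 = ∂V₁/∂z − ∂V₃/∂x
= -6*y*z^2 - 1 − (6*x^2*y)
= -6*x^2*y - 6*y*z^2 - 1
At (2, -1, 3): 77.

77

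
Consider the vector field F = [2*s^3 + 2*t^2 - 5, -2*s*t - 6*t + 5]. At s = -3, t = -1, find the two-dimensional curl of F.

6

∂F₂/∂s = -2*t
∂F₁/∂t = 4*t
Scalar curl = -6*t
At (-3, -1): 6.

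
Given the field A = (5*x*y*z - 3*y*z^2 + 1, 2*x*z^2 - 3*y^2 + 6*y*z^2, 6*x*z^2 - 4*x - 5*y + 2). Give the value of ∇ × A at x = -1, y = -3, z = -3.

(∇×A)₁ = ∂A₃/∂y − ∂A₂/∂z = -4*x*z - 12*y*z - 5
(∇×A)₂ = ∂A₁/∂z − ∂A₃/∂x = 5*x*y - 6*y*z - 6*z^2 + 4
(∇×A)₃ = ∂A₂/∂x − ∂A₁/∂y = -5*x*z + 5*z^2
∇×A = (-4*x*z - 12*y*z - 5, 5*x*y - 6*y*z - 6*z^2 + 4, -5*x*z + 5*z^2)
At (-1, -3, -3): (-125, -89, 30).

(-125, -89, 30)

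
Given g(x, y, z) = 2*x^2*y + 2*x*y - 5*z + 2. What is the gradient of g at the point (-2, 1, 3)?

∂g/∂x = 4*x*y + 2*y
∂g/∂y = 2*x^2 + 2*x
∂g/∂z = -5
∇g = (4*x*y + 2*y, 2*x^2 + 2*x, -5)
At (-2, 1, 3): (-6, 4, -5).

(-6, 4, -5)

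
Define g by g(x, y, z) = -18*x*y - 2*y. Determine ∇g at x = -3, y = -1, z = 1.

∂g/∂x = -18*y
∂g/∂y = -18*x - 2
∂g/∂z = 0
∇g = (-18*y, -18*x - 2, 0)
At (-3, -1, 1): (18, 52, 0).

(18, 52, 0)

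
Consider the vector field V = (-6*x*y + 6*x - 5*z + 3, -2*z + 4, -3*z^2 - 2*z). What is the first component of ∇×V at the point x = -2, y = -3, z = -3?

2

(∇×V)_1 = ∂V₃/∂y − ∂V₂/∂z
= 0 − (-2)
= 2
At (-2, -3, -3): 2.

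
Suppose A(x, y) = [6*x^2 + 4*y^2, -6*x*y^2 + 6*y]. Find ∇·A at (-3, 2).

∂A₁/∂x = 12*x
∂A₂/∂y = -12*x*y + 6
∇·A = -12*x*y + 12*x + 6
At (-3, 2): 42.

42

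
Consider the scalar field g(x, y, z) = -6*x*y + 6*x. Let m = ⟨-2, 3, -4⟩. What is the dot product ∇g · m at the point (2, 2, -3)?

∂g/∂x = -6*y + 6
∂g/∂y = -6*x
∂g/∂z = 0
∇g at (2, 2, -3) = (-6, -12, 0)
∇g · m = (-6)(-2) + (-12)(3) + (0)(-4) = -24

-24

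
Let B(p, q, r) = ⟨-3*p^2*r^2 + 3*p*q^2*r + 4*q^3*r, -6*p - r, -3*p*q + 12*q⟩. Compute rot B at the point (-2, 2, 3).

(∇×B)₁ = ∂B₃/∂q − ∂B₂/∂r = -3*p + 13
(∇×B)₂ = ∂B₁/∂r − ∂B₃/∂p = -6*p^2*r + 3*p*q^2 + 4*q^3 + 3*q
(∇×B)₃ = ∂B₂/∂p − ∂B₁/∂q = -6*p*q*r - 12*q^2*r - 6
∇×B = (-3*p + 13, -6*p^2*r + 3*p*q^2 + 4*q^3 + 3*q, -6*p*q*r - 12*q^2*r - 6)
At (-2, 2, 3): (19, -58, -78).

(19, -58, -78)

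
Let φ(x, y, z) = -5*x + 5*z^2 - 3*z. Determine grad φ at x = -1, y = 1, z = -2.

∂φ/∂x = -5
∂φ/∂y = 0
∂φ/∂z = 10*z - 3
∇φ = (-5, 0, 10*z - 3)
At (-1, 1, -2): (-5, 0, -23).

(-5, 0, -23)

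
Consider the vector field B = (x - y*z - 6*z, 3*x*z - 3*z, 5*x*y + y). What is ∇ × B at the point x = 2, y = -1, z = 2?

(8, 0, 8)

(∇×B)₁ = ∂B₃/∂y − ∂B₂/∂z = 2*x + 4
(∇×B)₂ = ∂B₁/∂z − ∂B₃/∂x = -6*y - 6
(∇×B)₃ = ∂B₂/∂x − ∂B₁/∂y = 4*z
∇×B = (2*x + 4, -6*y - 6, 4*z)
At (2, -1, 2): (8, 0, 8).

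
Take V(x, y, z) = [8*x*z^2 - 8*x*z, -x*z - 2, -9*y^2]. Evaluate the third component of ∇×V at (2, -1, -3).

3

(∇×V)_3 = ∂V₂/∂x − ∂V₁/∂y
= -z − (0)
= -z
At (2, -1, -3): 3.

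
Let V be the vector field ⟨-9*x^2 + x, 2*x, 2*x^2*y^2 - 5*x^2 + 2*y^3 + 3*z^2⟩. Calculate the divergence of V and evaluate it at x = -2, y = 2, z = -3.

∂V₁/∂x = -18*x + 1
∂V₂/∂y = 0
∂V₃/∂z = 6*z
∇·V = -18*x + 6*z + 1
At (-2, 2, -3): 19.

19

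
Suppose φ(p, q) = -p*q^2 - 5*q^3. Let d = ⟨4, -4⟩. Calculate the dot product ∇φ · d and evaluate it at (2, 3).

∂φ/∂p = -q^2
∂φ/∂q = -2*p*q - 15*q^2
∇φ at (2, 3) = (-9, -147)
∇φ · d = (-9)(4) + (-147)(-4) = 552

552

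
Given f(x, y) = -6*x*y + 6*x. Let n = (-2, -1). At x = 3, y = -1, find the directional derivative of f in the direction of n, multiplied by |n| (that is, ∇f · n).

∂f/∂x = -6*y + 6
∂f/∂y = -6*x
∇f at (3, -1) = (12, -18)
∇f · n = (12)(-2) + (-18)(-1) = -6

-6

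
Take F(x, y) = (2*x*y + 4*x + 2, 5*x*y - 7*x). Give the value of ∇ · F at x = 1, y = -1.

∂F₁/∂x = 2*y + 4
∂F₂/∂y = 5*x
∇·F = 5*x + 2*y + 4
At (1, -1): 7.

7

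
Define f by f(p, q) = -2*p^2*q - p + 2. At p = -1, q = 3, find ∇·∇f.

-12

∂²f/∂p² = -4*q
∂²f/∂q² = 0
∇²f = -4*q
At (-1, 3): -12.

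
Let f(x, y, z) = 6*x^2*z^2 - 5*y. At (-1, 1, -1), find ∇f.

∂f/∂x = 12*x*z^2
∂f/∂y = -5
∂f/∂z = 12*x^2*z
∇f = (12*x*z^2, -5, 12*x^2*z)
At (-1, 1, -1): (-12, -5, -12).

(-12, -5, -12)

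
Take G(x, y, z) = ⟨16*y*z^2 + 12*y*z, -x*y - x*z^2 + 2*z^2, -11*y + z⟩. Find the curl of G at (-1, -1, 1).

(-17, -44, -28)

(∇×G)₁ = ∂G₃/∂y − ∂G₂/∂z = 2*x*z - 4*z - 11
(∇×G)₂ = ∂G₁/∂z − ∂G₃/∂x = 32*y*z + 12*y
(∇×G)₃ = ∂G₂/∂x − ∂G₁/∂y = -y - 17*z^2 - 12*z
∇×G = (2*x*z - 4*z - 11, 32*y*z + 12*y, -y - 17*z^2 - 12*z)
At (-1, -1, 1): (-17, -44, -28).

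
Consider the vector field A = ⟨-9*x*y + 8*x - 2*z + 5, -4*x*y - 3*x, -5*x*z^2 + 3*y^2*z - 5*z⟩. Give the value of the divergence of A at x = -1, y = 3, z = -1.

∂A₁/∂x = -9*y + 8
∂A₂/∂y = -4*x
∂A₃/∂z = -10*x*z + 3*y^2 - 5
∇·A = -10*x*z - 4*x + 3*y^2 - 9*y + 3
At (-1, 3, -1): -3.

-3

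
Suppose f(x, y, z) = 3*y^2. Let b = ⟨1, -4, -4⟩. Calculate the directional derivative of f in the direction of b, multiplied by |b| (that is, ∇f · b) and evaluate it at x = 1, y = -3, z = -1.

∂f/∂x = 0
∂f/∂y = 6*y
∂f/∂z = 0
∇f at (1, -3, -1) = (0, -18, 0)
∇f · b = (0)(1) + (-18)(-4) + (0)(-4) = 72

72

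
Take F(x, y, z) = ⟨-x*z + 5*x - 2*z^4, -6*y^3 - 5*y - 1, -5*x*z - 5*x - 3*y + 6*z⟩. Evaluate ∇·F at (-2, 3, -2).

∂F₁/∂x = -z + 5
∂F₂/∂y = -18*y^2 - 5
∂F₃/∂z = -5*x + 6
∇·F = -5*x - 18*y^2 - z + 6
At (-2, 3, -2): -144.

-144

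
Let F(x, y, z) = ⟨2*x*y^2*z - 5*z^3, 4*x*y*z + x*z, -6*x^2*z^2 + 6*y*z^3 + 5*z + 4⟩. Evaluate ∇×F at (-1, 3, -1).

(7, -45, -25)

(∇×F)₁ = ∂F₃/∂y − ∂F₂/∂z = -4*x*y - x + 6*z^3
(∇×F)₂ = ∂F₁/∂z − ∂F₃/∂x = 2*x*y^2 + 12*x*z^2 - 15*z^2
(∇×F)₃ = ∂F₂/∂x − ∂F₁/∂y = -4*x*y*z + 4*y*z + z
∇×F = (-4*x*y - x + 6*z^3, 2*x*y^2 + 12*x*z^2 - 15*z^2, -4*x*y*z + 4*y*z + z)
At (-1, 3, -1): (7, -45, -25).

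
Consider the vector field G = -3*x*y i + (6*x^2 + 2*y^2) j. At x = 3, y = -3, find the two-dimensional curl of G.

45

∂G₂/∂x = 12*x
∂G₁/∂y = -3*x
Scalar curl = 15*x
At (3, -3): 45.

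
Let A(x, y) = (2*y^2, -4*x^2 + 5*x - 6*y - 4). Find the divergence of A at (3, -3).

∂A₁/∂x = 0
∂A₂/∂y = -6
∇·A = -6
At (3, -3): -6.

-6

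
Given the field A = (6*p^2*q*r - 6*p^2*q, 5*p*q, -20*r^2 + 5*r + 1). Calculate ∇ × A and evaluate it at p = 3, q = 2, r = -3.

(∇×A)₁ = ∂A₃/∂q − ∂A₂/∂r = 0
(∇×A)₂ = ∂A₁/∂r − ∂A₃/∂p = 6*p^2*q
(∇×A)₃ = ∂A₂/∂p − ∂A₁/∂q = -6*p^2*r + 6*p^2 + 5*q
∇×A = (0, 6*p^2*q, -6*p^2*r + 6*p^2 + 5*q)
At (3, 2, -3): (0, 108, 226).

(0, 108, 226)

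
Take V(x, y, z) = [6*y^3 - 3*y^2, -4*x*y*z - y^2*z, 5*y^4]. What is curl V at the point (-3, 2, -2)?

(∇×V)₁ = ∂V₃/∂y − ∂V₂/∂z = 4*x*y + 20*y^3 + y^2
(∇×V)₂ = ∂V₁/∂z − ∂V₃/∂x = 0
(∇×V)₃ = ∂V₂/∂x − ∂V₁/∂y = -18*y^2 - 4*y*z + 6*y
∇×V = (4*x*y + 20*y^3 + y^2, 0, -18*y^2 - 4*y*z + 6*y)
At (-3, 2, -2): (140, 0, -44).

(140, 0, -44)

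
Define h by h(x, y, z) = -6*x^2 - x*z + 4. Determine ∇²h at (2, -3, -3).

∂²h/∂x² = -12
∂²h/∂y² = 0
∂²h/∂z² = 0
∇²h = -12
At (2, -3, -3): -12.

-12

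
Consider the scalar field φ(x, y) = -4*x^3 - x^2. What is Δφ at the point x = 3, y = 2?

∂²φ/∂x² = -2*(12*x + 1)
∂²φ/∂y² = 0
∇²φ = -24*x - 2
At (3, 2): -74.

-74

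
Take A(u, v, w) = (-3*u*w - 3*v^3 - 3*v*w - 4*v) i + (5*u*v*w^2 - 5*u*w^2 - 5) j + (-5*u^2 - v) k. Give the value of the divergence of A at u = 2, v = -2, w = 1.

7

∂A₁/∂u = -3*w
∂A₂/∂v = 5*u*w^2
∂A₃/∂w = 0
∇·A = 5*u*w^2 - 3*w
At (2, -2, 1): 7.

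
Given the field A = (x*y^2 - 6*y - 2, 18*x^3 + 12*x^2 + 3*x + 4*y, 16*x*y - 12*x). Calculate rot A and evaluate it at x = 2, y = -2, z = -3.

(∇×A)₁ = ∂A₃/∂y − ∂A₂/∂z = 16*x
(∇×A)₂ = ∂A₁/∂z − ∂A₃/∂x = -16*y + 12
(∇×A)₃ = ∂A₂/∂x − ∂A₁/∂y = 54*x^2 - 2*x*y + 24*x + 9
∇×A = (16*x, -16*y + 12, 54*x^2 - 2*x*y + 24*x + 9)
At (2, -2, -3): (32, 44, 281).

(32, 44, 281)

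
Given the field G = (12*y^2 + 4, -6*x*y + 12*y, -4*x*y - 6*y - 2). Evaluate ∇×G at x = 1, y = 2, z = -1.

(-10, 8, -60)

(∇×G)₁ = ∂G₃/∂y − ∂G₂/∂z = -4*x - 6
(∇×G)₂ = ∂G₁/∂z − ∂G₃/∂x = 4*y
(∇×G)₃ = ∂G₂/∂x − ∂G₁/∂y = -30*y
∇×G = (-4*x - 6, 4*y, -30*y)
At (1, 2, -1): (-10, 8, -60).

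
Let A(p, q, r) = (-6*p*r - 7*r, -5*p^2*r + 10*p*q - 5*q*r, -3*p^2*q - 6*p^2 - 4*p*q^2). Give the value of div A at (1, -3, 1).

∂A₁/∂p = -6*r
∂A₂/∂q = 10*p - 5*r
∂A₃/∂r = 0
∇·A = 10*p - 11*r
At (1, -3, 1): -1.

-1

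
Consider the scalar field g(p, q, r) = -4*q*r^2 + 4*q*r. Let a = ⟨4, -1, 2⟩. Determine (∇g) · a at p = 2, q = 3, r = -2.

∂g/∂p = 0
∂g/∂q = -4*r^2 + 4*r
∂g/∂r = -8*q*r + 4*q
∇g at (2, 3, -2) = (0, -24, 60)
∇g · a = (0)(4) + (-24)(-1) + (60)(2) = 144

144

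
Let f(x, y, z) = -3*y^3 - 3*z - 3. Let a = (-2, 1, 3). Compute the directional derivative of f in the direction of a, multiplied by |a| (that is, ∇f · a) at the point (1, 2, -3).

∂f/∂x = 0
∂f/∂y = -9*y^2
∂f/∂z = -3
∇f at (1, 2, -3) = (0, -36, -3)
∇f · a = (0)(-2) + (-36)(1) + (-3)(3) = -45

-45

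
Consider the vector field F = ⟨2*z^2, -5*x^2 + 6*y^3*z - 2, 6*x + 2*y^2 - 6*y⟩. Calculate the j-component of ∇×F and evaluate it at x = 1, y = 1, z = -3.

-18

(∇×F)_2 = ∂F₁/∂z − ∂F₃/∂x
= 4*z − (6)
= 4*z - 6
At (1, 1, -3): -18.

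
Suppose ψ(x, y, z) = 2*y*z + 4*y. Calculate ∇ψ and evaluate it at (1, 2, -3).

∂ψ/∂x = 0
∂ψ/∂y = 2*z + 4
∂ψ/∂z = 2*y
∇ψ = (0, 2*z + 4, 2*y)
At (1, 2, -3): (0, -2, 4).

(0, -2, 4)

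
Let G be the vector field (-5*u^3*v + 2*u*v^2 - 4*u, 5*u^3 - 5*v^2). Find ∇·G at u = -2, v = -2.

∂G₁/∂u = -15*u^2*v + 2*v^2 - 4
∂G₂/∂v = -10*v
∇·G = -15*u^2*v + 2*v^2 - 10*v - 4
At (-2, -2): 144.

144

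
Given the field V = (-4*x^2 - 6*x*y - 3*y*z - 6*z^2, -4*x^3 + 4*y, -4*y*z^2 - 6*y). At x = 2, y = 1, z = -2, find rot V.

(∇×V)₁ = ∂V₃/∂y − ∂V₂/∂z = -4*z^2 - 6
(∇×V)₂ = ∂V₁/∂z − ∂V₃/∂x = -3*y - 12*z
(∇×V)₃ = ∂V₂/∂x − ∂V₁/∂y = -12*x^2 + 6*x + 3*z
∇×V = (-4*z^2 - 6, -3*y - 12*z, -12*x^2 + 6*x + 3*z)
At (2, 1, -2): (-22, 21, -42).

(-22, 21, -42)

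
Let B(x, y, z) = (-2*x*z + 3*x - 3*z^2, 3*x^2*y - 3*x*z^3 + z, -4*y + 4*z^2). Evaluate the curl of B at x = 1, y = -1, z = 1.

(∇×B)₁ = ∂B₃/∂y − ∂B₂/∂z = 9*x*z^2 - 5
(∇×B)₂ = ∂B₁/∂z − ∂B₃/∂x = -2*x - 6*z
(∇×B)₃ = ∂B₂/∂x − ∂B₁/∂y = 6*x*y - 3*z^3
∇×B = (9*x*z^2 - 5, -2*x - 6*z, 6*x*y - 3*z^3)
At (1, -1, 1): (4, -8, -9).

(4, -8, -9)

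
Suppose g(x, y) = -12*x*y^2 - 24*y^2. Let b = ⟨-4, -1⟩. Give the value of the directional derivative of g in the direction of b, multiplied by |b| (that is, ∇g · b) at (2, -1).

-48

∂g/∂x = -12*y^2
∂g/∂y = -24*x*y - 48*y
∇g at (2, -1) = (-12, 96)
∇g · b = (-12)(-4) + (96)(-1) = -48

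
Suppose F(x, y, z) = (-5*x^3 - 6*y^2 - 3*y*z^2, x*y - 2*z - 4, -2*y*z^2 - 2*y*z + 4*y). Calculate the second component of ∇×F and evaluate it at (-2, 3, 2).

(∇×F)_2 = ∂F₁/∂z − ∂F₃/∂x
= -6*y*z − (0)
= -6*y*z
At (-2, 3, 2): -36.

-36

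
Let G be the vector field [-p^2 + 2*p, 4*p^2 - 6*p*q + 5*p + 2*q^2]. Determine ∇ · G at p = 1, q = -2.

∂G₁/∂p = -2*p + 2
∂G₂/∂q = -6*p + 4*q
∇·G = -8*p + 4*q + 2
At (1, -2): -14.

-14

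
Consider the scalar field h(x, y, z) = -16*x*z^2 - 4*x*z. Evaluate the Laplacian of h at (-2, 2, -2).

64

∂²h/∂x² = 0
∂²h/∂y² = 0
∂²h/∂z² = -32*x
∇²h = -32*x
At (-2, 2, -2): 64.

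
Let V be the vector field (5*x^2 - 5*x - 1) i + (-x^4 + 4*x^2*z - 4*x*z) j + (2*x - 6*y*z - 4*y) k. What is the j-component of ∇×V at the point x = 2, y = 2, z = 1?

-2

(∇×V)_2 = ∂V₁/∂z − ∂V₃/∂x
= 0 − (2)
= -2
At (2, 2, 1): -2.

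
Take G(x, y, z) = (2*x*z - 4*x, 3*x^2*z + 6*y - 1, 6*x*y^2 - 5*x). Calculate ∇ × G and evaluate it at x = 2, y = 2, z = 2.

(36, -15, 24)

(∇×G)₁ = ∂G₃/∂y − ∂G₂/∂z = -3*x^2 + 12*x*y
(∇×G)₂ = ∂G₁/∂z − ∂G₃/∂x = 2*x - 6*y^2 + 5
(∇×G)₃ = ∂G₂/∂x − ∂G₁/∂y = 6*x*z
∇×G = (-3*x^2 + 12*x*y, 2*x - 6*y^2 + 5, 6*x*z)
At (2, 2, 2): (36, -15, 24).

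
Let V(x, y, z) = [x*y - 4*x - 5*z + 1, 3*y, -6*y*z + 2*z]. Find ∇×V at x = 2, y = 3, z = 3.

(∇×V)₁ = ∂V₃/∂y − ∂V₂/∂z = -6*z
(∇×V)₂ = ∂V₁/∂z − ∂V₃/∂x = -5
(∇×V)₃ = ∂V₂/∂x − ∂V₁/∂y = -x
∇×V = (-6*z, -5, -x)
At (2, 3, 3): (-18, -5, -2).

(-18, -5, -2)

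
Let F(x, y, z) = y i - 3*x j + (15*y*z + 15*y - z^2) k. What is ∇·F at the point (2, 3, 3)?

39

∂F₁/∂x = 0
∂F₂/∂y = 0
∂F₃/∂z = 15*y - 2*z
∇·F = 15*y - 2*z
At (2, 3, 3): 39.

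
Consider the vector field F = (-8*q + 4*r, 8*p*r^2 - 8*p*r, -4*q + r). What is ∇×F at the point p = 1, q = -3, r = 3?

(∇×F)₁ = ∂F₃/∂q − ∂F₂/∂r = -16*p*r + 8*p - 4
(∇×F)₂ = ∂F₁/∂r − ∂F₃/∂p = 4
(∇×F)₃ = ∂F₂/∂p − ∂F₁/∂q = 8*r^2 - 8*r + 8
∇×F = (-16*p*r + 8*p - 4, 4, 8*r^2 - 8*r + 8)
At (1, -3, 3): (-44, 4, 56).

(-44, 4, 56)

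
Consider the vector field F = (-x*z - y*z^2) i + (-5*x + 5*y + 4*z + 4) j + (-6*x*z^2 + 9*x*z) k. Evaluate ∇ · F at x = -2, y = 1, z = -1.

-36

∂F₁/∂x = -z
∂F₂/∂y = 5
∂F₃/∂z = -12*x*z + 9*x
∇·F = -12*x*z + 9*x - z + 5
At (-2, 1, -1): -36.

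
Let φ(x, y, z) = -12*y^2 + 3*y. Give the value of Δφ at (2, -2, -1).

-24

∂²φ/∂x² = 0
∂²φ/∂y² = -24
∂²φ/∂z² = 0
∇²φ = -24
At (2, -2, -1): -24.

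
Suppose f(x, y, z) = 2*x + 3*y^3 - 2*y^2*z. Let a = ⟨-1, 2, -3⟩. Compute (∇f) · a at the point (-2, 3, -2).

262

∂f/∂x = 2
∂f/∂y = 9*y^2 - 4*y*z
∂f/∂z = -2*y^2
∇f at (-2, 3, -2) = (2, 105, -18)
∇f · a = (2)(-1) + (105)(2) + (-18)(-3) = 262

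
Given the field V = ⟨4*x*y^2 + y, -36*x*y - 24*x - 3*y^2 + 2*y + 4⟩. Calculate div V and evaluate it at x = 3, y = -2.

-78

∂V₁/∂x = 4*y^2
∂V₂/∂y = -36*x - 6*y + 2
∇·V = -36*x + 4*y^2 - 6*y + 2
At (3, -2): -78.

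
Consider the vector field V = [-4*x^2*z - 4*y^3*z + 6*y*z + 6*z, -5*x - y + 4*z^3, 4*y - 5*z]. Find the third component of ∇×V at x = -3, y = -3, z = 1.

97

(∇×V)_3 = ∂V₂/∂x − ∂V₁/∂y
= -5 − (-12*y^2*z + 6*z)
= 12*y^2*z - 6*z - 5
At (-3, -3, 1): 97.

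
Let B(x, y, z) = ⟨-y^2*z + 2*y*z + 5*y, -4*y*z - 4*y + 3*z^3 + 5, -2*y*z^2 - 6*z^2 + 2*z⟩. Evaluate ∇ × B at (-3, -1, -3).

(-103, -3, 7)

(∇×B)₁ = ∂B₃/∂y − ∂B₂/∂z = 4*y - 11*z^2
(∇×B)₂ = ∂B₁/∂z − ∂B₃/∂x = -y^2 + 2*y
(∇×B)₃ = ∂B₂/∂x − ∂B₁/∂y = 2*y*z - 2*z - 5
∇×B = (4*y - 11*z^2, -y^2 + 2*y, 2*y*z - 2*z - 5)
At (-3, -1, -3): (-103, -3, 7).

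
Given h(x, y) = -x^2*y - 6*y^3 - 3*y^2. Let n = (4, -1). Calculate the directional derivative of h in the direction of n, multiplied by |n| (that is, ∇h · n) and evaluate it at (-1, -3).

121

∂h/∂x = -2*x*y
∂h/∂y = -x^2 - 18*y^2 - 6*y
∇h at (-1, -3) = (-6, -145)
∇h · n = (-6)(4) + (-145)(-1) = 121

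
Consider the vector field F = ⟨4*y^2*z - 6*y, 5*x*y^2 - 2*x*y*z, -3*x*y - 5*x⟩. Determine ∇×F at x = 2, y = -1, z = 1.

(∇×F)₁ = ∂F₃/∂y − ∂F₂/∂z = 2*x*y - 3*x
(∇×F)₂ = ∂F₁/∂z − ∂F₃/∂x = 4*y^2 + 3*y + 5
(∇×F)₃ = ∂F₂/∂x − ∂F₁/∂y = 5*y^2 - 10*y*z + 6
∇×F = (2*x*y - 3*x, 4*y^2 + 3*y + 5, 5*y^2 - 10*y*z + 6)
At (2, -1, 1): (-10, 6, 21).

(-10, 6, 21)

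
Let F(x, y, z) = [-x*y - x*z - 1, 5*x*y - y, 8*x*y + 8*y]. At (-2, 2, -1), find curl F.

(-8, -14, 8)

(∇×F)₁ = ∂F₃/∂y − ∂F₂/∂z = 8*x + 8
(∇×F)₂ = ∂F₁/∂z − ∂F₃/∂x = -x - 8*y
(∇×F)₃ = ∂F₂/∂x − ∂F₁/∂y = x + 5*y
∇×F = (8*x + 8, -x - 8*y, x + 5*y)
At (-2, 2, -1): (-8, -14, 8).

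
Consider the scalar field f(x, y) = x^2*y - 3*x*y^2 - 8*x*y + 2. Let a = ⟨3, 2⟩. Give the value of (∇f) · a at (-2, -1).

∂f/∂x = 2*x*y - 3*y^2 - 8*y
∂f/∂y = x^2 - 6*x*y - 8*x
∇f at (-2, -1) = (9, 8)
∇f · a = (9)(3) + (8)(2) = 43

43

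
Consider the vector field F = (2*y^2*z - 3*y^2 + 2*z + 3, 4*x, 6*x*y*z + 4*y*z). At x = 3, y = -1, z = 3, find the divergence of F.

-22

∂F₁/∂x = 0
∂F₂/∂y = 0
∂F₃/∂z = 6*x*y + 4*y
∇·F = 6*x*y + 4*y
At (3, -1, 3): -22.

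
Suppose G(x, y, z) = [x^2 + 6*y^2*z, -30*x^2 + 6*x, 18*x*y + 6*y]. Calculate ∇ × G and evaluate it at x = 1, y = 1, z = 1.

(24, -12, -66)

(∇×G)₁ = ∂G₃/∂y − ∂G₂/∂z = 18*x + 6
(∇×G)₂ = ∂G₁/∂z − ∂G₃/∂x = 6*y^2 - 18*y
(∇×G)₃ = ∂G₂/∂x − ∂G₁/∂y = -60*x - 12*y*z + 6
∇×G = (18*x + 6, 6*y^2 - 18*y, -60*x - 12*y*z + 6)
At (1, 1, 1): (24, -12, -66).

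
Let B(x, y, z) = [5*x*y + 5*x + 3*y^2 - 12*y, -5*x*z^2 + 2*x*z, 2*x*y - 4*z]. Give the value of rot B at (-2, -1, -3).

(60, 2, -23)

(∇×B)₁ = ∂B₃/∂y − ∂B₂/∂z = 10*x*z
(∇×B)₂ = ∂B₁/∂z − ∂B₃/∂x = -2*y
(∇×B)₃ = ∂B₂/∂x − ∂B₁/∂y = -5*x - 6*y - 5*z^2 + 2*z + 12
∇×B = (10*x*z, -2*y, -5*x - 6*y - 5*z^2 + 2*z + 12)
At (-2, -1, -3): (60, 2, -23).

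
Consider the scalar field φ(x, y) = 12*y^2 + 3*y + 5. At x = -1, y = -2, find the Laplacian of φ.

∂²φ/∂x² = 0
∂²φ/∂y² = 24
∇²φ = 24
At (-1, -2): 24.

24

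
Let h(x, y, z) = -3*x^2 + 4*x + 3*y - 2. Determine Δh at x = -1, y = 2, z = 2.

∂²h/∂x² = -6
∂²h/∂y² = 0
∂²h/∂z² = 0
∇²h = -6
At (-1, 2, 2): -6.

-6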